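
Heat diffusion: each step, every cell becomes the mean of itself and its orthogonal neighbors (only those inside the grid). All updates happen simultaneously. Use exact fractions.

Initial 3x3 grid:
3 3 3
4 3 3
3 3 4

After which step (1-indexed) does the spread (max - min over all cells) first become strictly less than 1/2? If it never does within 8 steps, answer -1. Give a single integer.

Step 1: max=10/3, min=3, spread=1/3
  -> spread < 1/2 first at step 1
Step 2: max=787/240, min=37/12, spread=47/240
Step 3: max=3541/1080, min=251/80, spread=61/432
Step 4: max=211037/64800, min=136433/43200, spread=511/5184
Step 5: max=12623089/3888000, min=8235851/2592000, spread=4309/62208
Step 6: max=754823633/233280000, min=165218099/51840000, spread=36295/746496
Step 7: max=45199443901/13996800000, min=29814449059/9331200000, spread=305773/8957952
Step 8: max=2707521511397/839808000000, min=1791597929473/559872000000, spread=2575951/107495424

Answer: 1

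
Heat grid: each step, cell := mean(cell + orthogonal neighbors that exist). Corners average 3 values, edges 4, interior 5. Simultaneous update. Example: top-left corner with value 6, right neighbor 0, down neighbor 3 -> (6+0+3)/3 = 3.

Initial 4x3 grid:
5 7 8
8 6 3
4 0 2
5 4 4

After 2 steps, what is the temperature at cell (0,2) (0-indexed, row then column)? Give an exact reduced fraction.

Answer: 23/4

Derivation:
Step 1: cell (0,2) = 6
Step 2: cell (0,2) = 23/4
Full grid after step 2:
  227/36 719/120 23/4
  161/30 5 89/20
  263/60 71/20 203/60
  71/18 847/240 53/18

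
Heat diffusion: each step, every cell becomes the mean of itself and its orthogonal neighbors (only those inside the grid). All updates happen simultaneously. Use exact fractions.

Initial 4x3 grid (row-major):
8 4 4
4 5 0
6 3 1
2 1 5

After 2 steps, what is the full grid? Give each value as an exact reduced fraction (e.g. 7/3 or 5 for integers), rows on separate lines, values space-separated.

After step 1:
  16/3 21/4 8/3
  23/4 16/5 5/2
  15/4 16/5 9/4
  3 11/4 7/3
After step 2:
  49/9 329/80 125/36
  541/120 199/50 637/240
  157/40 303/100 617/240
  19/6 677/240 22/9

Answer: 49/9 329/80 125/36
541/120 199/50 637/240
157/40 303/100 617/240
19/6 677/240 22/9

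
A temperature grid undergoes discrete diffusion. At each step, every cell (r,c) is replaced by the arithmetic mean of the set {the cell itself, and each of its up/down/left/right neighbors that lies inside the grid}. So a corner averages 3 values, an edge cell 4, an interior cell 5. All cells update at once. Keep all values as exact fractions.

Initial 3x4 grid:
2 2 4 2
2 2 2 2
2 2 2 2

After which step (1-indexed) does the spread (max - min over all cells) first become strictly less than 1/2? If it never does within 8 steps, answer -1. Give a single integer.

Answer: 3

Derivation:
Step 1: max=8/3, min=2, spread=2/3
Step 2: max=151/60, min=2, spread=31/60
Step 3: max=1291/540, min=2, spread=211/540
  -> spread < 1/2 first at step 3
Step 4: max=124897/54000, min=1847/900, spread=14077/54000
Step 5: max=1112407/486000, min=111683/54000, spread=5363/24300
Step 6: max=32900809/14580000, min=62869/30000, spread=93859/583200
Step 7: max=1959874481/874800000, min=102536467/48600000, spread=4568723/34992000
Step 8: max=116756435629/52488000000, min=3097618889/1458000000, spread=8387449/83980800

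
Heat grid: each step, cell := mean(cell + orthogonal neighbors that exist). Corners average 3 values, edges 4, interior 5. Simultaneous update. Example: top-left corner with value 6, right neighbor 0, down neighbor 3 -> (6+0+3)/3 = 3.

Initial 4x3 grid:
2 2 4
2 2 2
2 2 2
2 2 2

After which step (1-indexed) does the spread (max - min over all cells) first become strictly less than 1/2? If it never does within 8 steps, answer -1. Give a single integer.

Answer: 3

Derivation:
Step 1: max=8/3, min=2, spread=2/3
Step 2: max=23/9, min=2, spread=5/9
Step 3: max=257/108, min=2, spread=41/108
  -> spread < 1/2 first at step 3
Step 4: max=30137/12960, min=2, spread=4217/12960
Step 5: max=1764349/777600, min=7279/3600, spread=38417/155520
Step 6: max=104512211/46656000, min=146597/72000, spread=1903471/9331200
Step 7: max=6199709089/2799360000, min=4435759/2160000, spread=18038617/111974400
Step 8: max=369191382851/167961600000, min=401726759/194400000, spread=883978523/6718464000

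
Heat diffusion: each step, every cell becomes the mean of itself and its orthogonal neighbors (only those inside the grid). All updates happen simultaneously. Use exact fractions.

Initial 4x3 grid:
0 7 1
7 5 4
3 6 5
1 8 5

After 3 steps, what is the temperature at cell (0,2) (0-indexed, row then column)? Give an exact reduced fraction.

Answer: 191/45

Derivation:
Step 1: cell (0,2) = 4
Step 2: cell (0,2) = 11/3
Step 3: cell (0,2) = 191/45
Full grid after step 3:
  9313/2160 58949/14400 191/45
  15521/3600 6949/1500 10639/2400
  2771/600 9587/2000 12059/2400
  208/45 997/200 3713/720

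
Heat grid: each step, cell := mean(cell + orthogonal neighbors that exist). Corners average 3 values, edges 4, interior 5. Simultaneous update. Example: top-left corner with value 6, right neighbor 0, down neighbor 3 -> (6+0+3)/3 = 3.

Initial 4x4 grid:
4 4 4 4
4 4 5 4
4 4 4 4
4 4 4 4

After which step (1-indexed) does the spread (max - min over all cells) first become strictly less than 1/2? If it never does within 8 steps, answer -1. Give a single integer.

Step 1: max=17/4, min=4, spread=1/4
  -> spread < 1/2 first at step 1
Step 2: max=211/50, min=4, spread=11/50
Step 3: max=9967/2400, min=4, spread=367/2400
Step 4: max=44771/10800, min=2413/600, spread=1337/10800
Step 5: max=1337669/324000, min=72469/18000, spread=33227/324000
Step 6: max=40094327/9720000, min=436049/108000, spread=849917/9720000
Step 7: max=1200114347/291600000, min=6548533/1620000, spread=21378407/291600000
Step 8: max=35958462371/8748000000, min=1967688343/486000000, spread=540072197/8748000000

Answer: 1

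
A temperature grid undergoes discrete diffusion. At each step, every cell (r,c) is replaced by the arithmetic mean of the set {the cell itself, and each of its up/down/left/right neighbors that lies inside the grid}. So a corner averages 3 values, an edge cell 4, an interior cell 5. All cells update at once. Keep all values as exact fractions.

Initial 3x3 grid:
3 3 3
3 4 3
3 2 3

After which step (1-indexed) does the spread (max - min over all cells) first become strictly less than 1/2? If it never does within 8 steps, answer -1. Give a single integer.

Step 1: max=13/4, min=8/3, spread=7/12
Step 2: max=19/6, min=17/6, spread=1/3
  -> spread < 1/2 first at step 2
Step 3: max=3011/960, min=1265/432, spread=1799/8640
Step 4: max=4451/1440, min=15983/5400, spread=2833/21600
Step 5: max=3542873/1152000, min=4649321/1555200, spread=2671151/31104000
Step 6: max=47546677/15552000, min=233286563/77760000, spread=741137/12960000
Step 7: max=37955545171/12441600000, min=16863031889/5598720000, spread=4339268759/111974400000
Step 8: max=170362031393/55987200000, min=422190155821/139968000000, spread=7429845323/279936000000

Answer: 2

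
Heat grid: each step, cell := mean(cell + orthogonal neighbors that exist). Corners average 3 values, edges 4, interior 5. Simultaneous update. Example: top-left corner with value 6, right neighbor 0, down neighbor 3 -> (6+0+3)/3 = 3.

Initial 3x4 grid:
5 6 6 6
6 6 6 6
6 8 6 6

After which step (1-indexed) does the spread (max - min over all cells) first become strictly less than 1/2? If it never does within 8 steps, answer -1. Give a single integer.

Answer: 3

Derivation:
Step 1: max=20/3, min=17/3, spread=1
Step 2: max=391/60, min=103/18, spread=143/180
Step 3: max=13639/2160, min=42649/7200, spread=8443/21600
  -> spread < 1/2 first at step 3
Step 4: max=676379/108000, min=773843/129600, spread=189059/648000
Step 5: max=48214267/7776000, min=39026221/6480000, spread=6914009/38880000
Step 6: max=1201001557/194400000, min=98016211/16200000, spread=992281/7776000
Step 7: max=172260737947/27993600000, min=70770458363/11664000000, spread=12058189379/139968000000
Step 8: max=4298717830867/699840000000, min=177222016583/29160000000, spread=363115463/5598720000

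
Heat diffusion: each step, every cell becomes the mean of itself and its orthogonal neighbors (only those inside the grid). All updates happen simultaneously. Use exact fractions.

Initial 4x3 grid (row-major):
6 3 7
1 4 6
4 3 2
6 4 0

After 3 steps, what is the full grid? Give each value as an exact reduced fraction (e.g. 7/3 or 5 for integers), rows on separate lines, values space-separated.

After step 1:
  10/3 5 16/3
  15/4 17/5 19/4
  7/2 17/5 11/4
  14/3 13/4 2
After step 2:
  145/36 64/15 181/36
  839/240 203/50 487/120
  919/240 163/50 129/40
  137/36 799/240 8/3
After step 3:
  8489/2160 3911/900 4807/1080
  27743/7200 22969/6000 7367/1800
  25903/7200 5311/1500 1321/400
  3947/1080 47021/14400 2213/720

Answer: 8489/2160 3911/900 4807/1080
27743/7200 22969/6000 7367/1800
25903/7200 5311/1500 1321/400
3947/1080 47021/14400 2213/720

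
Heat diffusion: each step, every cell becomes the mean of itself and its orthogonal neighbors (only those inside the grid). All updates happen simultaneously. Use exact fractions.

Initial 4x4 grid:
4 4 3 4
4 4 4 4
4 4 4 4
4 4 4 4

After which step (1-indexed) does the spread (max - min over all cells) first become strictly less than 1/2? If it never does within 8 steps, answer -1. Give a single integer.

Answer: 1

Derivation:
Step 1: max=4, min=11/3, spread=1/3
  -> spread < 1/2 first at step 1
Step 2: max=4, min=449/120, spread=31/120
Step 3: max=4, min=4109/1080, spread=211/1080
Step 4: max=4, min=415157/108000, spread=16843/108000
Step 5: max=35921/9000, min=3749357/972000, spread=130111/972000
Step 6: max=2152841/540000, min=112997633/29160000, spread=3255781/29160000
Step 7: max=2148893/540000, min=3398846309/874800000, spread=82360351/874800000
Step 8: max=386293559/97200000, min=102224683109/26244000000, spread=2074577821/26244000000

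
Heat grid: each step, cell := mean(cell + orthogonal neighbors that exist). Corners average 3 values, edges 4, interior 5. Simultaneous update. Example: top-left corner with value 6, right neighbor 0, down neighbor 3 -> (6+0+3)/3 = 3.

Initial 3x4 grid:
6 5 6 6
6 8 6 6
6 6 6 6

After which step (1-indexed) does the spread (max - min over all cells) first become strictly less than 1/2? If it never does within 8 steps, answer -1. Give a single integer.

Answer: 2

Derivation:
Step 1: max=13/2, min=17/3, spread=5/6
Step 2: max=637/100, min=71/12, spread=34/75
  -> spread < 1/2 first at step 2
Step 3: max=7531/1200, min=451/75, spread=21/80
Step 4: max=134707/21600, min=32533/5400, spread=61/288
Step 5: max=1672601/270000, min=1965857/324000, spread=206321/1620000
Step 6: max=160451839/25920000, min=118021573/19440000, spread=370769/3110400
Step 7: max=28799580503/4665600000, min=7101411707/1166400000, spread=5252449/62208000
Step 8: max=1726281748277/279936000000, min=426508614913/69984000000, spread=161978309/2239488000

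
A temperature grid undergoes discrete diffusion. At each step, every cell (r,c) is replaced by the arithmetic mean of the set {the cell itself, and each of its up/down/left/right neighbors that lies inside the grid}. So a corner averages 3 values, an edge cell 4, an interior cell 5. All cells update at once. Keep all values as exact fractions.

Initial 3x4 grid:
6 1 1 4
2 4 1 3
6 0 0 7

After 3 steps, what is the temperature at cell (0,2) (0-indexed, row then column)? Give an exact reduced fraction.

Answer: 17179/7200

Derivation:
Step 1: cell (0,2) = 7/4
Step 2: cell (0,2) = 553/240
Step 3: cell (0,2) = 17179/7200
Full grid after step 3:
  2107/720 6493/2400 17179/7200 2849/1080
  22219/7200 14797/6000 623/250 4327/1600
  376/135 2363/900 8827/3600 5993/2160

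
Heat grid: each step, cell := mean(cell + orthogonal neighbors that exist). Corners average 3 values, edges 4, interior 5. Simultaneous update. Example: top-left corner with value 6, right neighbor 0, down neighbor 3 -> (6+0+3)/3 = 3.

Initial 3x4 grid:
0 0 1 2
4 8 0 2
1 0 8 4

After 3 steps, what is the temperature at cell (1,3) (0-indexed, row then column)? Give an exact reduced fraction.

Answer: 4553/1800

Derivation:
Step 1: cell (1,3) = 2
Step 2: cell (1,3) = 91/30
Step 3: cell (1,3) = 4553/1800
Full grid after step 3:
  4409/2160 8341/3600 431/225 298/135
  12823/4800 2451/1000 17591/6000 4553/1800
  2897/1080 23407/7200 22267/7200 7333/2160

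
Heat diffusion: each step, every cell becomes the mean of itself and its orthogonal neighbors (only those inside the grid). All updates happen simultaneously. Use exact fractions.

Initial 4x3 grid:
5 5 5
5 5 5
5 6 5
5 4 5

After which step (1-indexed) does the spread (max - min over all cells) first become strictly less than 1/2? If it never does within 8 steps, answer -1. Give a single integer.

Answer: 2

Derivation:
Step 1: max=21/4, min=14/3, spread=7/12
Step 2: max=257/50, min=29/6, spread=23/75
  -> spread < 1/2 first at step 2
Step 3: max=5091/1000, min=2129/432, spread=8789/54000
Step 4: max=364123/72000, min=535417/108000, spread=4307/43200
Step 5: max=20199/4000, min=9684619/1944000, spread=26419/388800
Step 6: max=48451019/9600000, min=1940132557/388800000, spread=1770697/31104000
Step 7: max=3920501261/777600000, min=17492966087/3499200000, spread=11943167/279936000
Step 8: max=1567476317851/311040000000, min=7002021906517/1399680000000, spread=825944381/22394880000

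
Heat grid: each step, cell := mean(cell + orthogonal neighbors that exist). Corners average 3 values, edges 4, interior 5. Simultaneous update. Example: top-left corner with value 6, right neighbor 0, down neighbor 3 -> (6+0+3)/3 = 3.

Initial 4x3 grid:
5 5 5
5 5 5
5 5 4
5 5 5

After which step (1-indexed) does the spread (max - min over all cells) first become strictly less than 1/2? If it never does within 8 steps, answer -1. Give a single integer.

Step 1: max=5, min=14/3, spread=1/3
  -> spread < 1/2 first at step 1
Step 2: max=5, min=569/120, spread=31/120
Step 3: max=5, min=5189/1080, spread=211/1080
Step 4: max=8953/1800, min=523103/108000, spread=14077/108000
Step 5: max=536317/108000, min=4719593/972000, spread=5363/48600
Step 6: max=297131/60000, min=142059191/29160000, spread=93859/1166400
Step 7: max=480663533/97200000, min=8537725519/1749600000, spread=4568723/69984000
Step 8: max=14398381111/2916000000, min=513099564371/104976000000, spread=8387449/167961600

Answer: 1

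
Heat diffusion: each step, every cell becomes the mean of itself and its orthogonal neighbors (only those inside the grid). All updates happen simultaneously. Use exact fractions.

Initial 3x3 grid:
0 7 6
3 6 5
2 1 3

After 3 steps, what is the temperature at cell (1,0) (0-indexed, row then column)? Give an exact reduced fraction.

Step 1: cell (1,0) = 11/4
Step 2: cell (1,0) = 749/240
Step 3: cell (1,0) = 47863/14400
Full grid after step 3:
  4087/1080 62863/14400 3473/720
  47863/14400 11653/3000 5249/1200
  2113/720 1333/400 341/90

Answer: 47863/14400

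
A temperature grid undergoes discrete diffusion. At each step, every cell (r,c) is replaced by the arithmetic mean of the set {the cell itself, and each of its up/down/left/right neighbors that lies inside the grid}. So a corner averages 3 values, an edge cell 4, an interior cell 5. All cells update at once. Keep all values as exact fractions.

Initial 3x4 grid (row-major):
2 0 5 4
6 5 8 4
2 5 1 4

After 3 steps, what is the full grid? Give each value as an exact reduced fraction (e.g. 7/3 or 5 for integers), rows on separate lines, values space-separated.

Answer: 1927/540 26539/7200 30389/7200 9221/2160
17621/4800 8119/2000 1547/375 7901/1800
4279/1080 28289/7200 3371/800 979/240

Derivation:
After step 1:
  8/3 3 17/4 13/3
  15/4 24/5 23/5 5
  13/3 13/4 9/2 3
After step 2:
  113/36 883/240 971/240 163/36
  311/80 97/25 463/100 127/30
  34/9 1013/240 307/80 25/6
After step 3:
  1927/540 26539/7200 30389/7200 9221/2160
  17621/4800 8119/2000 1547/375 7901/1800
  4279/1080 28289/7200 3371/800 979/240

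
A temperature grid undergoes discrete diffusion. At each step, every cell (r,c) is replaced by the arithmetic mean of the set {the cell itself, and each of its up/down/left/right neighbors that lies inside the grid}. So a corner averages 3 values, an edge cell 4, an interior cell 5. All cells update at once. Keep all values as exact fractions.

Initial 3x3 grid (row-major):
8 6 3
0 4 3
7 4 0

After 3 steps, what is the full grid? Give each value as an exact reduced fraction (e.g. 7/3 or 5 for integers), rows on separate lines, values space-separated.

After step 1:
  14/3 21/4 4
  19/4 17/5 5/2
  11/3 15/4 7/3
After step 2:
  44/9 1039/240 47/12
  989/240 393/100 367/120
  73/18 263/80 103/36
After step 3:
  2401/540 61433/14400 2713/720
  61183/14400 22471/6000 24779/7200
  4127/1080 16961/4800 6629/2160

Answer: 2401/540 61433/14400 2713/720
61183/14400 22471/6000 24779/7200
4127/1080 16961/4800 6629/2160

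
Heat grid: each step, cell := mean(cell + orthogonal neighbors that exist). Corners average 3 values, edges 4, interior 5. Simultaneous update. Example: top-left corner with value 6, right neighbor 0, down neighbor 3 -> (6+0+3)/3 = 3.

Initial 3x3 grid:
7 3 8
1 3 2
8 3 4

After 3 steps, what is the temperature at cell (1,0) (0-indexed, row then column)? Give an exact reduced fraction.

Step 1: cell (1,0) = 19/4
Step 2: cell (1,0) = 889/240
Step 3: cell (1,0) = 60863/14400
Full grid after step 3:
  2191/540 20771/4800 4327/1080
  60863/14400 7527/2000 58513/14400
  2783/720 9623/2400 871/240

Answer: 60863/14400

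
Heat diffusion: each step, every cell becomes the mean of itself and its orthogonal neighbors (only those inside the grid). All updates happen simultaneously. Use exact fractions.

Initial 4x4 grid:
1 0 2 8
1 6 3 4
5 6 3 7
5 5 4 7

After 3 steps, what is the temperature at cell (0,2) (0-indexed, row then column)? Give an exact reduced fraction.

Step 1: cell (0,2) = 13/4
Step 2: cell (0,2) = 413/120
Step 3: cell (0,2) = 12857/3600
Full grid after step 3:
  1303/540 10169/3600 12857/3600 9121/2160
  11459/3600 41/12 24391/6000 33469/7200
  4913/1200 8729/2000 4701/1000 4013/800
  75/16 3837/800 11999/2400 1891/360

Answer: 12857/3600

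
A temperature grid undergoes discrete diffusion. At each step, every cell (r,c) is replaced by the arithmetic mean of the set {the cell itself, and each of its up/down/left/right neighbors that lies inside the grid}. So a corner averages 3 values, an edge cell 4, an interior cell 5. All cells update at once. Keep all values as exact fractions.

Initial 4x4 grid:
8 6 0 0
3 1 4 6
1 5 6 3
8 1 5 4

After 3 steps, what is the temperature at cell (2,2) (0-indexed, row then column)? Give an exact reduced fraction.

Answer: 7979/2000

Derivation:
Step 1: cell (2,2) = 23/5
Step 2: cell (2,2) = 391/100
Step 3: cell (2,2) = 7979/2000
Full grid after step 3:
  8923/2160 5207/1440 2587/800 2123/720
  2749/720 4589/1200 6833/2000 2039/600
  14221/3600 887/240 7979/2000 783/200
  8093/2160 29177/7200 9731/2400 1019/240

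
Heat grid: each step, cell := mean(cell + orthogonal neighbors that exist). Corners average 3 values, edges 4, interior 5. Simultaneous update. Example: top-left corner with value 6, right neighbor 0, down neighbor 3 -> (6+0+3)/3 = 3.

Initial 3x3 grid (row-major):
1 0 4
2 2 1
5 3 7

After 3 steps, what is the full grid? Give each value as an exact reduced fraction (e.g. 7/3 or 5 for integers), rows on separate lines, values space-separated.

Answer: 143/80 29807/14400 4621/2160
17891/7200 1823/750 20591/7200
6251/2160 15719/4800 6931/2160

Derivation:
After step 1:
  1 7/4 5/3
  5/2 8/5 7/2
  10/3 17/4 11/3
After step 2:
  7/4 361/240 83/36
  253/120 68/25 313/120
  121/36 257/80 137/36
After step 3:
  143/80 29807/14400 4621/2160
  17891/7200 1823/750 20591/7200
  6251/2160 15719/4800 6931/2160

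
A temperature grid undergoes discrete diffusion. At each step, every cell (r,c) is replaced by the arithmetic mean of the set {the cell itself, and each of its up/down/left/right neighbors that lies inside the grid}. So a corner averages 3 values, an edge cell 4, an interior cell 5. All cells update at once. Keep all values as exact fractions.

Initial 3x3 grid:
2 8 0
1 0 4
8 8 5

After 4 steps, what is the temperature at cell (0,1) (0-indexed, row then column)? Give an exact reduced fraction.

Answer: 1547699/432000

Derivation:
Step 1: cell (0,1) = 5/2
Step 2: cell (0,1) = 431/120
Step 3: cell (0,1) = 23167/7200
Step 4: cell (0,1) = 1547699/432000
Full grid after step 4:
  454019/129600 1547699/432000 149923/43200
  3446273/864000 458017/120000 3410023/864000
  137561/32400 3798023/864000 272197/64800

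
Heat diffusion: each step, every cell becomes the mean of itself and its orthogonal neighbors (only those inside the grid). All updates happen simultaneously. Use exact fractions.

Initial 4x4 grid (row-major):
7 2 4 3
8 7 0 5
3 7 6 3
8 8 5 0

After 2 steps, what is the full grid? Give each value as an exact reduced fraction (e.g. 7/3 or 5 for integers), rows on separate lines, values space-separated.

After step 1:
  17/3 5 9/4 4
  25/4 24/5 22/5 11/4
  13/2 31/5 21/5 7/2
  19/3 7 19/4 8/3
After step 2:
  203/36 1063/240 313/80 3
  1393/240 533/100 92/25 293/80
  1517/240 287/50 461/100 787/240
  119/18 1457/240 1117/240 131/36

Answer: 203/36 1063/240 313/80 3
1393/240 533/100 92/25 293/80
1517/240 287/50 461/100 787/240
119/18 1457/240 1117/240 131/36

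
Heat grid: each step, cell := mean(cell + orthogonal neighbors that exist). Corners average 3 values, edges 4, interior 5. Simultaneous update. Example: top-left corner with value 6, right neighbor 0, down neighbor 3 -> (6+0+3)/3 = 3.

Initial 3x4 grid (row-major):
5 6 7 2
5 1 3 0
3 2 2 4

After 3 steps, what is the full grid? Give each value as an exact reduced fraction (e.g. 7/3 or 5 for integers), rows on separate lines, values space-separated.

After step 1:
  16/3 19/4 9/2 3
  7/2 17/5 13/5 9/4
  10/3 2 11/4 2
After step 2:
  163/36 1079/240 297/80 13/4
  467/120 13/4 31/10 197/80
  53/18 689/240 187/80 7/3
After step 3:
  9299/2160 1151/288 1747/480 377/120
  5261/1440 2113/600 1189/400 535/192
  6989/2160 821/288 1277/480 107/45

Answer: 9299/2160 1151/288 1747/480 377/120
5261/1440 2113/600 1189/400 535/192
6989/2160 821/288 1277/480 107/45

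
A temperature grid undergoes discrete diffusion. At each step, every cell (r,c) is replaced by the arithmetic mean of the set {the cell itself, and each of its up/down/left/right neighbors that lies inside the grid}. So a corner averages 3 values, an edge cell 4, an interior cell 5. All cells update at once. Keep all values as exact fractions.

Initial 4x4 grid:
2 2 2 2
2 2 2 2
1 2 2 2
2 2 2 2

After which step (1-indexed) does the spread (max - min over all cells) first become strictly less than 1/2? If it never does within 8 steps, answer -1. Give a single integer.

Step 1: max=2, min=5/3, spread=1/3
  -> spread < 1/2 first at step 1
Step 2: max=2, min=209/120, spread=31/120
Step 3: max=2, min=1949/1080, spread=211/1080
Step 4: max=2, min=199157/108000, spread=16843/108000
Step 5: max=17921/9000, min=1805357/972000, spread=130111/972000
Step 6: max=1072841/540000, min=54677633/29160000, spread=3255781/29160000
Step 7: max=1068893/540000, min=1649246309/874800000, spread=82360351/874800000
Step 8: max=191893559/97200000, min=49736683109/26244000000, spread=2074577821/26244000000

Answer: 1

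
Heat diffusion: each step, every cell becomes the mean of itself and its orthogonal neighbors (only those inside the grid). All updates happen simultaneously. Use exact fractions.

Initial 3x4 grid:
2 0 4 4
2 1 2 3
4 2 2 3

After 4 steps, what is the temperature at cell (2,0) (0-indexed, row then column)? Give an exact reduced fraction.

Step 1: cell (2,0) = 8/3
Step 2: cell (2,0) = 43/18
Step 3: cell (2,0) = 4639/2160
Step 4: cell (2,0) = 276611/129600
Full grid after step 4:
  253261/129600 447491/216000 526591/216000 173083/64800
  576433/288000 86019/40000 431873/180000 72157/27000
  276611/129600 236933/108000 261983/108000 20951/8100

Answer: 276611/129600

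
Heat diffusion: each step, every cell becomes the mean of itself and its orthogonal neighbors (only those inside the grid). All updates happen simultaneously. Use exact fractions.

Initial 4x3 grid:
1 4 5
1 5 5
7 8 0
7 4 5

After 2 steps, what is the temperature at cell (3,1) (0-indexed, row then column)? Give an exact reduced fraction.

Step 1: cell (3,1) = 6
Step 2: cell (3,1) = 99/20
Full grid after step 2:
  37/12 901/240 73/18
  317/80 102/25 1051/240
  401/80 513/100 321/80
  71/12 99/20 9/2

Answer: 99/20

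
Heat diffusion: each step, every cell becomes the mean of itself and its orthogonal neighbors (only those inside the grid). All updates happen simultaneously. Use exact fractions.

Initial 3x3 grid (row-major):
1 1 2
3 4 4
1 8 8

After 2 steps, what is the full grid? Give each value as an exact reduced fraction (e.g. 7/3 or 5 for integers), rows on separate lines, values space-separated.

Answer: 71/36 5/2 53/18
143/48 18/5 35/8
23/6 239/48 197/36

Derivation:
After step 1:
  5/3 2 7/3
  9/4 4 9/2
  4 21/4 20/3
After step 2:
  71/36 5/2 53/18
  143/48 18/5 35/8
  23/6 239/48 197/36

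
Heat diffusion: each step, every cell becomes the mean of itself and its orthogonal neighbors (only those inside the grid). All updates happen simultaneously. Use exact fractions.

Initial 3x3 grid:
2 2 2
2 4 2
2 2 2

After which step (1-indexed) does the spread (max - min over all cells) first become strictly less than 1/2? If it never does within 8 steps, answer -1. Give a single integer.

Step 1: max=5/2, min=2, spread=1/2
Step 2: max=62/25, min=89/40, spread=51/200
  -> spread < 1/2 first at step 2
Step 3: max=5623/2400, min=407/180, spread=589/7200
Step 4: max=34943/15000, min=329081/144000, spread=31859/720000
Step 5: max=19971607/8640000, min=2064721/900000, spread=751427/43200000
Step 6: max=124634687/54000000, min=1191863129/518400000, spread=23149331/2592000000
Step 7: max=71690654263/31104000000, min=7454931889/3240000000, spread=616540643/155520000000
Step 8: max=447912453983/194400000000, min=4296412008761/1866240000000, spread=17737747379/9331200000000

Answer: 2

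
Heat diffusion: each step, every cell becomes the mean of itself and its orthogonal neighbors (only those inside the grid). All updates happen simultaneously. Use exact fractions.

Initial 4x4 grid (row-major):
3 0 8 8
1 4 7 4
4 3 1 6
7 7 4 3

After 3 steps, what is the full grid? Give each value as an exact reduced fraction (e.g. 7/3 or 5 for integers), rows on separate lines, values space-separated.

After step 1:
  4/3 15/4 23/4 20/3
  3 3 24/5 25/4
  15/4 19/5 21/5 7/2
  6 21/4 15/4 13/3
After step 2:
  97/36 83/24 629/120 56/9
  133/48 367/100 24/5 1273/240
  331/80 4 401/100 1097/240
  5 47/10 263/60 139/36
After step 3:
  1285/432 6779/1800 355/72 12073/2160
  23891/7200 22439/6000 27631/6000 7523/1440
  1909/480 8207/2000 26117/6000 31943/7200
  369/80 217/48 15259/3600 9227/2160

Answer: 1285/432 6779/1800 355/72 12073/2160
23891/7200 22439/6000 27631/6000 7523/1440
1909/480 8207/2000 26117/6000 31943/7200
369/80 217/48 15259/3600 9227/2160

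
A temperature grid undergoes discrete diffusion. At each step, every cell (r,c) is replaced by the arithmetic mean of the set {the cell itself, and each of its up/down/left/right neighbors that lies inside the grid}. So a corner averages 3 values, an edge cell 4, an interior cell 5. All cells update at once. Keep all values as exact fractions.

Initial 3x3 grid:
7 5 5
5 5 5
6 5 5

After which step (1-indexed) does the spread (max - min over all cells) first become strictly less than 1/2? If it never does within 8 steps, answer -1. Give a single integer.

Step 1: max=23/4, min=5, spread=3/4
Step 2: max=203/36, min=5, spread=23/36
Step 3: max=2357/432, min=731/144, spread=41/108
  -> spread < 1/2 first at step 3
Step 4: max=140491/25920, min=12361/2400, spread=34961/129600
Step 5: max=8341397/1555200, min=2683099/518400, spread=2921/15552
Step 6: max=498390859/93312000, min=162028453/31104000, spread=24611/186624
Step 7: max=29775071573/5598720000, min=361194433/69120000, spread=207329/2239488
Step 8: max=1782311880331/335923200000, min=586826314277/111974400000, spread=1746635/26873856

Answer: 3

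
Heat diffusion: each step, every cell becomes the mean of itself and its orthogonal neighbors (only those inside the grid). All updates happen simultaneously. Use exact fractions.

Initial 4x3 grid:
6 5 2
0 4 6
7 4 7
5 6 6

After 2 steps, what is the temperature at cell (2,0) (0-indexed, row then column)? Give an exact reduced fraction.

Step 1: cell (2,0) = 4
Step 2: cell (2,0) = 397/80
Full grid after step 2:
  73/18 321/80 40/9
  943/240 453/100 559/120
  397/80 122/25 673/120
  61/12 1391/240 52/9

Answer: 397/80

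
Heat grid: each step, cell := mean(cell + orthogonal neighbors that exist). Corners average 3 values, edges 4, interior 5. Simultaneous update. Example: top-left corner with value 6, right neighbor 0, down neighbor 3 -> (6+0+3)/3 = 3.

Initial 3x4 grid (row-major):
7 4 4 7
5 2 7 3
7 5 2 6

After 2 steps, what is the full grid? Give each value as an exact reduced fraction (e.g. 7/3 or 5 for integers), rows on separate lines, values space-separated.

After step 1:
  16/3 17/4 11/2 14/3
  21/4 23/5 18/5 23/4
  17/3 4 5 11/3
After step 2:
  89/18 1181/240 1081/240 191/36
  417/80 217/50 489/100 1061/240
  179/36 289/60 61/15 173/36

Answer: 89/18 1181/240 1081/240 191/36
417/80 217/50 489/100 1061/240
179/36 289/60 61/15 173/36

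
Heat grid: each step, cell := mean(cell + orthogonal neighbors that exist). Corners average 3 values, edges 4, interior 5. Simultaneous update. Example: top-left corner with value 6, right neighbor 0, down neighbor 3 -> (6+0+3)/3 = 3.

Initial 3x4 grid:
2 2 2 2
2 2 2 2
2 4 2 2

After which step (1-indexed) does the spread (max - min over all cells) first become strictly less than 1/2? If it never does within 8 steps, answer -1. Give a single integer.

Answer: 3

Derivation:
Step 1: max=8/3, min=2, spread=2/3
Step 2: max=151/60, min=2, spread=31/60
Step 3: max=1291/540, min=2, spread=211/540
  -> spread < 1/2 first at step 3
Step 4: max=124897/54000, min=1847/900, spread=14077/54000
Step 5: max=1112407/486000, min=111683/54000, spread=5363/24300
Step 6: max=32900809/14580000, min=62869/30000, spread=93859/583200
Step 7: max=1959874481/874800000, min=102536467/48600000, spread=4568723/34992000
Step 8: max=116756435629/52488000000, min=3097618889/1458000000, spread=8387449/83980800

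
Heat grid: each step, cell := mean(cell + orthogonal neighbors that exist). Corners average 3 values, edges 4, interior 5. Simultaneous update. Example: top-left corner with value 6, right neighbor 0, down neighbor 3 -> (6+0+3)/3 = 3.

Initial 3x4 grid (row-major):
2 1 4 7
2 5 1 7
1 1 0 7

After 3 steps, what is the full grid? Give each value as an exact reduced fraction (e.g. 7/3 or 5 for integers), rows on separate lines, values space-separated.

Answer: 971/432 20359/7200 8753/2400 3293/720
1731/800 4799/2000 21157/6000 31009/7200
401/216 8317/3600 5521/1800 4337/1080

Derivation:
After step 1:
  5/3 3 13/4 6
  5/2 2 17/5 11/2
  4/3 7/4 9/4 14/3
After step 2:
  43/18 119/48 313/80 59/12
  15/8 253/100 82/25 587/120
  67/36 11/6 181/60 149/36
After step 3:
  971/432 20359/7200 8753/2400 3293/720
  1731/800 4799/2000 21157/6000 31009/7200
  401/216 8317/3600 5521/1800 4337/1080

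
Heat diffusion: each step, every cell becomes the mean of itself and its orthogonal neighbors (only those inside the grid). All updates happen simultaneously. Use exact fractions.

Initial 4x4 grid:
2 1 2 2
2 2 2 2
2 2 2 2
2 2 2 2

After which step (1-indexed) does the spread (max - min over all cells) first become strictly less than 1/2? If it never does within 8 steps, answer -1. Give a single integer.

Step 1: max=2, min=5/3, spread=1/3
  -> spread < 1/2 first at step 1
Step 2: max=2, min=209/120, spread=31/120
Step 3: max=2, min=1949/1080, spread=211/1080
Step 4: max=2, min=199157/108000, spread=16843/108000
Step 5: max=17921/9000, min=1805357/972000, spread=130111/972000
Step 6: max=1072841/540000, min=54677633/29160000, spread=3255781/29160000
Step 7: max=1068893/540000, min=1649246309/874800000, spread=82360351/874800000
Step 8: max=191893559/97200000, min=49736683109/26244000000, spread=2074577821/26244000000

Answer: 1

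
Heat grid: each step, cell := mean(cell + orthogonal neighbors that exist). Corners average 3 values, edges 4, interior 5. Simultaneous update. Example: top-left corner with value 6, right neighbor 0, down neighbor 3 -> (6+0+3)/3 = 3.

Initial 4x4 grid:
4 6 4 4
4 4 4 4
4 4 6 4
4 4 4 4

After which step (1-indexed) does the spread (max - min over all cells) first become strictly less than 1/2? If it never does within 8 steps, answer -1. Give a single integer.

Answer: 3

Derivation:
Step 1: max=14/3, min=4, spread=2/3
Step 2: max=271/60, min=4, spread=31/60
Step 3: max=3959/900, min=493/120, spread=523/1800
  -> spread < 1/2 first at step 3
Step 4: max=117947/27000, min=4973/1200, spread=12109/54000
Step 5: max=3519311/810000, min=452117/108000, spread=256867/1620000
Step 6: max=210341311/48600000, min=13631431/3240000, spread=2934923/24300000
Step 7: max=3148196969/729000000, min=136918231/32400000, spread=135073543/1458000000
Step 8: max=188523074629/43740000000, min=12356102879/2916000000, spread=795382861/10935000000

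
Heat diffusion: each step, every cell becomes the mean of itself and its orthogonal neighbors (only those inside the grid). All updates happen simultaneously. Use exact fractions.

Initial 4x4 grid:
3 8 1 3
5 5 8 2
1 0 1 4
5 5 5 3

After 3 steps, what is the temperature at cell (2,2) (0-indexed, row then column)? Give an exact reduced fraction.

Step 1: cell (2,2) = 18/5
Step 2: cell (2,2) = 77/25
Step 3: cell (2,2) = 1821/500
Full grid after step 3:
  4861/1080 6019/1440 9989/2400 209/60
  5539/1440 12433/3000 891/250 2933/800
  25567/7200 10067/3000 1821/500 7823/2400
  3527/1080 25147/7200 2691/800 319/90

Answer: 1821/500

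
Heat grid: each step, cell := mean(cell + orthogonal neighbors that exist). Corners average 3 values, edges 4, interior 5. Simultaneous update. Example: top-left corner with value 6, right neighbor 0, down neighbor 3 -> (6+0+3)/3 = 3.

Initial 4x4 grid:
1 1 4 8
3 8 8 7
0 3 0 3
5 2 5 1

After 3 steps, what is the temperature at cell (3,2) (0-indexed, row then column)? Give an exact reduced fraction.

Answer: 7021/2400

Derivation:
Step 1: cell (3,2) = 2
Step 2: cell (3,2) = 251/80
Step 3: cell (3,2) = 7021/2400
Full grid after step 3:
  3413/1080 27751/7200 36023/7200 2951/540
  21991/7200 11513/3000 3391/750 36713/7200
  4363/1440 9583/3000 1907/500 9091/2400
  2983/1080 4411/1440 7021/2400 146/45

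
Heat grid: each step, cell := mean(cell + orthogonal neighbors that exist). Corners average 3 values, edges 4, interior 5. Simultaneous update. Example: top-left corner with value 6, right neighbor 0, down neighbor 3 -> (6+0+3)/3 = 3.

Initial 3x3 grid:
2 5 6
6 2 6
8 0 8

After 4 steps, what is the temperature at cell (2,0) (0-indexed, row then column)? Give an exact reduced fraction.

Answer: 144359/32400

Derivation:
Step 1: cell (2,0) = 14/3
Step 2: cell (2,0) = 41/9
Step 3: cell (2,0) = 598/135
Step 4: cell (2,0) = 144359/32400
Full grid after step 4:
  568711/129600 432893/96000 606611/129600
  633277/144000 1635169/360000 2027581/432000
  144359/32400 1967581/432000 76117/16200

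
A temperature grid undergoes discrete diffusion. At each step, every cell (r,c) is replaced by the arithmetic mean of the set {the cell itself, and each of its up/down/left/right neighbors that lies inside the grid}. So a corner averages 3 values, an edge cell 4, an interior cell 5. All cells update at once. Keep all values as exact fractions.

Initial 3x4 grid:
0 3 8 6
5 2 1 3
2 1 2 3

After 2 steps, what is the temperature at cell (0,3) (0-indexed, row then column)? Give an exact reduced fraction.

Answer: 161/36

Derivation:
Step 1: cell (0,3) = 17/3
Step 2: cell (0,3) = 161/36
Full grid after step 2:
  49/18 769/240 997/240 161/36
  599/240 257/100 151/50 887/240
  20/9 257/120 281/120 23/9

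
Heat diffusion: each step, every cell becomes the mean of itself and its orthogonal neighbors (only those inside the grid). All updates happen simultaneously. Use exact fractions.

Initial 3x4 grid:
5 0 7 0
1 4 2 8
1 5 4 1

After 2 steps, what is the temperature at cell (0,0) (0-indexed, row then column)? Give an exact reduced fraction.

Step 1: cell (0,0) = 2
Step 2: cell (0,0) = 35/12
Full grid after step 2:
  35/12 213/80 65/16 10/3
  569/240 353/100 77/25 205/48
  103/36 337/120 95/24 121/36

Answer: 35/12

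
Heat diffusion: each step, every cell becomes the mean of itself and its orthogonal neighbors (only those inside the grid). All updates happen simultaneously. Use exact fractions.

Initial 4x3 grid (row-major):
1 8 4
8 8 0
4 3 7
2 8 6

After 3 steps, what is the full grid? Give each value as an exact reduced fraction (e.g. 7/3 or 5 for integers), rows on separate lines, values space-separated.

After step 1:
  17/3 21/4 4
  21/4 27/5 19/4
  17/4 6 4
  14/3 19/4 7
After step 2:
  97/18 1219/240 14/3
  617/120 533/100 363/80
  121/24 122/25 87/16
  41/9 269/48 21/4
After step 3:
  11239/2160 73673/14400 857/180
  4703/900 14981/3000 11983/2400
  17657/3600 1972/375 4021/800
  2189/432 73043/14400 391/72

Answer: 11239/2160 73673/14400 857/180
4703/900 14981/3000 11983/2400
17657/3600 1972/375 4021/800
2189/432 73043/14400 391/72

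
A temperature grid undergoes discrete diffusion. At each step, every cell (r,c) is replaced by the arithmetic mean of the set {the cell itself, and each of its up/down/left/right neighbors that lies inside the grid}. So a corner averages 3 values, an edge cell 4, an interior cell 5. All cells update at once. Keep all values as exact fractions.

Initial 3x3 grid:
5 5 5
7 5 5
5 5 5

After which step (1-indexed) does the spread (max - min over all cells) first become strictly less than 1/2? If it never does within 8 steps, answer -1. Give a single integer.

Step 1: max=17/3, min=5, spread=2/3
Step 2: max=667/120, min=5, spread=67/120
Step 3: max=5837/1080, min=507/100, spread=1807/5400
  -> spread < 1/2 first at step 3
Step 4: max=2317963/432000, min=13861/2700, spread=33401/144000
Step 5: max=20669933/3888000, min=1393391/270000, spread=3025513/19440000
Step 6: max=8240926867/1555200000, min=74755949/14400000, spread=53531/497664
Step 7: max=492592925849/93312000000, min=20231116051/3888000000, spread=450953/5971968
Step 8: max=29502503560603/5598720000000, min=2433808610519/466560000000, spread=3799043/71663616

Answer: 3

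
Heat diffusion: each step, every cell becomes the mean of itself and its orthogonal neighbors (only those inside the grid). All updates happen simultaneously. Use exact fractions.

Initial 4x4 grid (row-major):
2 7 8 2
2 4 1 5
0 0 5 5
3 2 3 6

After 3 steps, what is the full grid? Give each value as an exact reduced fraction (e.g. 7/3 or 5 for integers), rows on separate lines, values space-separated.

Answer: 911/270 28621/7200 10039/2400 363/80
20191/7200 1174/375 8037/2000 4907/1200
14503/7200 3263/1200 10157/3000 15233/3600
4237/2160 4357/1800 6409/1800 4319/1080

Derivation:
After step 1:
  11/3 21/4 9/2 5
  2 14/5 23/5 13/4
  5/4 11/5 14/5 21/4
  5/3 2 4 14/3
After step 2:
  131/36 973/240 387/80 17/4
  583/240 337/100 359/100 181/40
  427/240 221/100 377/100 479/120
  59/36 37/15 101/30 167/36
After step 3:
  911/270 28621/7200 10039/2400 363/80
  20191/7200 1174/375 8037/2000 4907/1200
  14503/7200 3263/1200 10157/3000 15233/3600
  4237/2160 4357/1800 6409/1800 4319/1080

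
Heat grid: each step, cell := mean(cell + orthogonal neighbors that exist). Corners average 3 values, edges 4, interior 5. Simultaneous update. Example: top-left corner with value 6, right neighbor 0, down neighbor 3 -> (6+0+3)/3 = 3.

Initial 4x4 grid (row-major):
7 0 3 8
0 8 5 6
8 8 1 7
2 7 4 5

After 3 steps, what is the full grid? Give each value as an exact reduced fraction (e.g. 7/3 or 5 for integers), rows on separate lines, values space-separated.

After step 1:
  7/3 9/2 4 17/3
  23/4 21/5 23/5 13/2
  9/2 32/5 5 19/4
  17/3 21/4 17/4 16/3
After step 2:
  151/36 451/120 563/120 97/18
  1007/240 509/100 243/50 1291/240
  1339/240 507/100 5 259/48
  185/36 647/120 119/24 43/9
After step 3:
  8747/2160 15961/3600 16829/3600 11131/2160
  34307/7200 27569/6000 1201/240 37843/7200
  35971/7200 31357/6000 30341/6000 7399/1440
  11599/2160 18503/3600 3623/720 2179/432

Answer: 8747/2160 15961/3600 16829/3600 11131/2160
34307/7200 27569/6000 1201/240 37843/7200
35971/7200 31357/6000 30341/6000 7399/1440
11599/2160 18503/3600 3623/720 2179/432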